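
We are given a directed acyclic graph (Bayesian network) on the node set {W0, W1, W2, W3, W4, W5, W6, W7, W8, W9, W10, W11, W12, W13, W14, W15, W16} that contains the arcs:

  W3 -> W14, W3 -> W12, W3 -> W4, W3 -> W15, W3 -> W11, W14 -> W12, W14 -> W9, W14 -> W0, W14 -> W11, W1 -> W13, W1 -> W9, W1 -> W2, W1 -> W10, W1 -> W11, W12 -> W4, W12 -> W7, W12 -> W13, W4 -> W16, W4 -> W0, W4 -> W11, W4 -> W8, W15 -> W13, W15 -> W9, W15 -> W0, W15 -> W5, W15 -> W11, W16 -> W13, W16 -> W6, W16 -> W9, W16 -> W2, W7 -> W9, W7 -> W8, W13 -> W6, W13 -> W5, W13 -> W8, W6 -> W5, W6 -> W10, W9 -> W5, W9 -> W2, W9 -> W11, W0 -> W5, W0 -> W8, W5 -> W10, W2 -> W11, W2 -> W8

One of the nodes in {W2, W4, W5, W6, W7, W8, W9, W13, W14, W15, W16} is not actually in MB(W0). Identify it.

W16

W0 has parents W4, W14, W15.
Children of W0: W5, W8.
Parents of each child, excluding W0:
  parents(W5) \ {W0} = {W6, W9, W13, W15}.
  parents(W8) \ {W0} = {W2, W4, W7, W13}.
MB(W0) = {W2, W4, W5, W6, W7, W8, W9, W13, W14, W15}.
W16 is neither a parent, child, nor co-parent of W0, so it does not belong.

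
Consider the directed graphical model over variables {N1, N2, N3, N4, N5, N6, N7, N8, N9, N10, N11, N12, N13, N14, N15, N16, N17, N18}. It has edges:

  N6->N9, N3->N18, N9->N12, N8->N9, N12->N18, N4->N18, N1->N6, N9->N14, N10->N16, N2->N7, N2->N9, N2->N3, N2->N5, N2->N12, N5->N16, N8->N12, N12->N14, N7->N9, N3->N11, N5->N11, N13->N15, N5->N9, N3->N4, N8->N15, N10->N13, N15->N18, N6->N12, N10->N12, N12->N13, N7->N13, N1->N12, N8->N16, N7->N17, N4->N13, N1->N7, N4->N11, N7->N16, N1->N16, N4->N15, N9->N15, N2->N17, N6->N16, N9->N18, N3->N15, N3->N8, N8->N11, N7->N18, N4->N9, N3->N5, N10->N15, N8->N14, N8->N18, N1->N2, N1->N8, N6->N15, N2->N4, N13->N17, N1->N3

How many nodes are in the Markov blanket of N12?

Recall MB(v) = parents ∪ children ∪ spouses, where spouses are the other parents of v's children.
Pa(N12) = {N1, N2, N6, N8, N9, N10}.
Ch(N12) = {N13, N14, N18}.
Other parents of N12's children:
  parents(N13) \ {N12} = {N4, N7, N10}.
  N14's other parents are N8, N9.
  N18 also has parents N3, N4, N7, N8, N9, N15.
MB(N12) = {N1, N2, N3, N4, N6, N7, N8, N9, N10, N13, N14, N15, N18}, which has 13 nodes.

13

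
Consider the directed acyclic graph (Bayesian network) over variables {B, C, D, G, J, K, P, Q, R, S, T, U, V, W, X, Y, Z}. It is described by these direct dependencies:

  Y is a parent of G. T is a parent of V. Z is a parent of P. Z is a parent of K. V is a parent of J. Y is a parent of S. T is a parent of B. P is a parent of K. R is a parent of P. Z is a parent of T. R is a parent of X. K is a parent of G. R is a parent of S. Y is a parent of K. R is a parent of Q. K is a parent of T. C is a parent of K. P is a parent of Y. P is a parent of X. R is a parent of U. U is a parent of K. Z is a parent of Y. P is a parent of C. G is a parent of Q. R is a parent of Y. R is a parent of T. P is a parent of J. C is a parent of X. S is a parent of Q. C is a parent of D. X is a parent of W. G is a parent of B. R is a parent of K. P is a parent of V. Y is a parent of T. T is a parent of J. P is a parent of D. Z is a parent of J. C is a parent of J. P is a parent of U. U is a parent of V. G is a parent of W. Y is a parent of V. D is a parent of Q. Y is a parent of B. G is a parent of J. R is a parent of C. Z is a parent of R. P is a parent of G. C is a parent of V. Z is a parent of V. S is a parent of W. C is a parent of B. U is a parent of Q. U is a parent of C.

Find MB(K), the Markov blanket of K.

K's children: G, T.
Pa(K) = {C, P, R, U, Y, Z}.
Other parents of K's children:
  T also has parents R, Y, Z.
  G also has parents P, Y.
MB(K) = {C, G, P, R, T, U, Y, Z}.

{C, G, P, R, T, U, Y, Z}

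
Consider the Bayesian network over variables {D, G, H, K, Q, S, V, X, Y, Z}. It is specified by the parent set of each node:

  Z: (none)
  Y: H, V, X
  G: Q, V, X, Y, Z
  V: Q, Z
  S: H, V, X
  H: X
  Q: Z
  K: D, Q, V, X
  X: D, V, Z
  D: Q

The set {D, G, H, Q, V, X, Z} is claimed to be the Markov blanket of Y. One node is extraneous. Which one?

By definition, MB(Y) is built from Y's parents, Y's children, and the co-parents of Y.
Y has parents H, V, X.
Y has child G.
Other parents of Y's children:
  parents(G) \ {Y} = {Q, V, X, Z}.
MB(Y) = {G, H, Q, V, X, Z}.
D is neither a parent, child, nor co-parent of Y, so it does not belong.

D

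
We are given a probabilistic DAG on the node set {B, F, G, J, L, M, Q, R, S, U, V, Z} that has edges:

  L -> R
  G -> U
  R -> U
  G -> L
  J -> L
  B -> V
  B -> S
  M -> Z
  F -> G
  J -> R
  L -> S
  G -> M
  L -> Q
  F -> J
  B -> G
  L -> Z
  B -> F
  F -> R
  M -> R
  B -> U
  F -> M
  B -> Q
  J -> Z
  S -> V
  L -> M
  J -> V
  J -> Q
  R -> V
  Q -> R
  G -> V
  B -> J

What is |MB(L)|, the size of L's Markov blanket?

9

A node's Markov blanket = Pa ∪ Ch ∪ (parents of Ch other than the node itself).
L has children M, Q, R, S, Z.
L has parents G, J.
For each child, the remaining parents (spouses of L):
  M also has parents F, G.
  Q also has parents B, J.
  R's other parents are F, J, M, Q.
  S's other parent is B.
  Z also has parents J, M.
MB(L) = {B, F, G, J, M, Q, R, S, Z}, which has 9 nodes.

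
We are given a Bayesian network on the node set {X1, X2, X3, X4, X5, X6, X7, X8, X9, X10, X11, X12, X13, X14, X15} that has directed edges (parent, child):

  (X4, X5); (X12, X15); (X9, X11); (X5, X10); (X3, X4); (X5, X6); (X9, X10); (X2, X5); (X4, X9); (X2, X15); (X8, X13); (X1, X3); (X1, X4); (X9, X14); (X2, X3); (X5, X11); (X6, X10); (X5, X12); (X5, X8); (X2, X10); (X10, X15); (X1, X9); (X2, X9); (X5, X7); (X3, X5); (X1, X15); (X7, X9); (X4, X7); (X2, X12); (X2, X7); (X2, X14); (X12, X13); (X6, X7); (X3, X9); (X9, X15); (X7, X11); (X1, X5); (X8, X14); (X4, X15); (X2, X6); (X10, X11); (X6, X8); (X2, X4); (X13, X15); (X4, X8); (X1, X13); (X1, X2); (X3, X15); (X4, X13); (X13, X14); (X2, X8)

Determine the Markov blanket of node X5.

{X1, X2, X3, X4, X6, X7, X8, X9, X10, X11, X12}

A node's Markov blanket = Pa ∪ Ch ∪ (parents of Ch other than the node itself).
Pa(X5) = {X1, X2, X3, X4}.
Ch(X5) = {X6, X7, X8, X10, X11, X12}.
Parents of each child, excluding X5:
  parents(X6) \ {X5} = {X2}.
  X7 also has parents X2, X4, X6.
  X8's other parents are X2, X4, X6.
  X10's other parents are X2, X6, X9.
  parents(X11) \ {X5} = {X7, X9, X10}.
  X12 also has parent X2.
Union: {X1, X2, X3, X4} ∪ {X6, X7, X8, X10, X11, X12} ∪ {X2, X4, X6, X7, X9, X10} = {X1, X2, X3, X4, X6, X7, X8, X9, X10, X11, X12}.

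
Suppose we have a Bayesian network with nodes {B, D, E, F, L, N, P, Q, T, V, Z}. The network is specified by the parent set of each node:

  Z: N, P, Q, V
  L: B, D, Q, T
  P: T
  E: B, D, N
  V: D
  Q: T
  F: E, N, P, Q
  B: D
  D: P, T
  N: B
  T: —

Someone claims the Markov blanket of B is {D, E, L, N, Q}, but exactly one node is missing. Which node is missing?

T

A node's Markov blanket = Pa ∪ Ch ∪ (parents of Ch other than the node itself).
Children of B: E, L, N.
Parents of B: D.
Parents of each child, excluding B:
  N: no additional parents.
  E's other parents are D, N.
  parents(L) \ {B} = {D, Q, T}.
MB(B) = {D, E, L, N, Q, T}.
Comparing with the claimed set, T is missing.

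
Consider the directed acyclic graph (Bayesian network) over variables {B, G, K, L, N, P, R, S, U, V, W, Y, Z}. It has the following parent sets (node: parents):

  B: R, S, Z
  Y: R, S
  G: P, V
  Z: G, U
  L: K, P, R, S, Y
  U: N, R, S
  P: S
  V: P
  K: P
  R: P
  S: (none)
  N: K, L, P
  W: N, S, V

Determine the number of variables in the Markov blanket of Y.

A node's Markov blanket = Pa ∪ Ch ∪ (parents of Ch other than the node itself).
Pa(Y) = {R, S}.
Children of Y: L.
For each child, the remaining parents (spouses of Y):
  parents(L) \ {Y} = {K, P, R, S}.
MB(Y) = {K, L, P, R, S}, which has 5 nodes.

5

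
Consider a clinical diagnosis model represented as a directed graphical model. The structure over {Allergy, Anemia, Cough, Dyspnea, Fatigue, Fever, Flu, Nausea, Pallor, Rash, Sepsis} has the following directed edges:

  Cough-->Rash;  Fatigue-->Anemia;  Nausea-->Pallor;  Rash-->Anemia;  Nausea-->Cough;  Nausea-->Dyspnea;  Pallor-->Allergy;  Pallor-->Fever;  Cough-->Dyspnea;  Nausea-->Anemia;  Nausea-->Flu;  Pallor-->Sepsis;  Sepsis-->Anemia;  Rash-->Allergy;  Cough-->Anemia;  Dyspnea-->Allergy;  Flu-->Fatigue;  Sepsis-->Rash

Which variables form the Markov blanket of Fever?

A node's Markov blanket = Pa ∪ Ch ∪ (parents of Ch other than the node itself).
Fever's parents: Pallor.
Fever has no children.
With no children, Fever has no spouses; the co-parent set is empty.
MB(Fever) = {Pallor}.

{Pallor}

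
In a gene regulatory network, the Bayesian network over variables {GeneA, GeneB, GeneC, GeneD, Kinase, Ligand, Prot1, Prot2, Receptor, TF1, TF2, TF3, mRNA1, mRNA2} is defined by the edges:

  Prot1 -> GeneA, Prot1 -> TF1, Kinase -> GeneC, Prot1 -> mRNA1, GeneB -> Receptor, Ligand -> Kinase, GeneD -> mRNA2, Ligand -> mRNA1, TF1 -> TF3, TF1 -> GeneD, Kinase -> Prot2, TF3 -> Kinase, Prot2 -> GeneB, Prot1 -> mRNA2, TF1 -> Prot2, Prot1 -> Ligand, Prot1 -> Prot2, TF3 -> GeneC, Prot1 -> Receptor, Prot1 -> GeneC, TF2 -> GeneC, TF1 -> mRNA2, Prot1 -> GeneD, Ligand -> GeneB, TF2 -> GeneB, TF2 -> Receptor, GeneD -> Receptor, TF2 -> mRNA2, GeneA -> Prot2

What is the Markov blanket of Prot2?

Prot2's parents: GeneA, Kinase, Prot1, TF1.
Ch(Prot2) = {GeneB}.
Other parents of Prot2's children:
  GeneB also has parents Ligand, TF2.
So the Markov blanket of Prot2 is {GeneA, GeneB, Kinase, Ligand, Prot1, TF1, TF2}.

{GeneA, GeneB, Kinase, Ligand, Prot1, TF1, TF2}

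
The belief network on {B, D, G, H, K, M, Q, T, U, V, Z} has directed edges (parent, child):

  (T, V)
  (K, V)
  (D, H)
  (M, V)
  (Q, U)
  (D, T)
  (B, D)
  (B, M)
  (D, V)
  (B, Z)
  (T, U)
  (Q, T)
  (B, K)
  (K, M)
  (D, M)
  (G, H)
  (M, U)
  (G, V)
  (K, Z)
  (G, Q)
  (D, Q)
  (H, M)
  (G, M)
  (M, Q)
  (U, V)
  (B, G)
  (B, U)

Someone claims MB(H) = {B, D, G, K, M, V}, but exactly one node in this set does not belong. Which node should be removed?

Parents of H: D, G.
Ch(H) = {M}.
Other parents of H's children:
  parents(M) \ {H} = {B, D, G, K}.
MB(H) = {B, D, G, K, M}.
V is neither a parent, child, nor co-parent of H, so it does not belong.

V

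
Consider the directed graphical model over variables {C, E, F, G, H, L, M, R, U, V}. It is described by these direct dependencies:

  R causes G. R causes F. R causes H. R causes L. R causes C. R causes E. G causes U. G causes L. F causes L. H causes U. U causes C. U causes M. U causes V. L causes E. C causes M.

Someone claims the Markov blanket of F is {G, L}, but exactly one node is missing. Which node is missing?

R

Pa(F) = {R}.
Ch(F) = {L}.
Co-parents of F (other parents of its children):
  L's other parents are G, R.
MB(F) = {G, L, R}.
Comparing with the claimed set, R is missing.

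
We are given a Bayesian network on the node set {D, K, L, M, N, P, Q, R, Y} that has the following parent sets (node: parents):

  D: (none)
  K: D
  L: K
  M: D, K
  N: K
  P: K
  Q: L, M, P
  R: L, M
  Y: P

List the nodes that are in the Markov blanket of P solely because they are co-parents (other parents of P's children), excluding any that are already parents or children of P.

{L, M}

Children of P: Q, Y.
  Q: L, M
  Y: —
Excluding nodes already adjacent to P (K, Q, Y), the co-parent-only contribution is {L, M}.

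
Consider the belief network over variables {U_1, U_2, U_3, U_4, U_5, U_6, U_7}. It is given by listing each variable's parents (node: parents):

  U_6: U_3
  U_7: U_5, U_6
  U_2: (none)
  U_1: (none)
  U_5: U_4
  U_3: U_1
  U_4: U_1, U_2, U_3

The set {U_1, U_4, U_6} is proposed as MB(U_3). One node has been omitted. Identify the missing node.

U_2

Recall MB(v) = parents ∪ children ∪ spouses, where spouses are the other parents of v's children.
Children of U_3: U_4, U_6.
Pa(U_3) = {U_1}.
For each child, the remaining parents (spouses of U_3):
  parents(U_4) \ {U_3} = {U_1, U_2}.
  U_6 has no other parent.
MB(U_3) = {U_1, U_2, U_4, U_6}.
Comparing with the claimed set, U_2 is missing.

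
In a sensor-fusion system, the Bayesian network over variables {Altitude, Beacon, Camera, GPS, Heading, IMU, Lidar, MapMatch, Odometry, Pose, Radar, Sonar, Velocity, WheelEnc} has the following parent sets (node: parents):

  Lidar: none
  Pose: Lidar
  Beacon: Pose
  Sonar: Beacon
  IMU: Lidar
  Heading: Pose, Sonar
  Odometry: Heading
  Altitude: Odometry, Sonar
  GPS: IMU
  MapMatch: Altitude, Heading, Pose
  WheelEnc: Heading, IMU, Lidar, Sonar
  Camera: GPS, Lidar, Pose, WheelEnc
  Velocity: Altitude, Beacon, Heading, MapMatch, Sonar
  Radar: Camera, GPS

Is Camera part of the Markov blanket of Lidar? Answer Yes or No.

Camera is a child of Lidar.
So Camera ∈ MB(Lidar).

Yes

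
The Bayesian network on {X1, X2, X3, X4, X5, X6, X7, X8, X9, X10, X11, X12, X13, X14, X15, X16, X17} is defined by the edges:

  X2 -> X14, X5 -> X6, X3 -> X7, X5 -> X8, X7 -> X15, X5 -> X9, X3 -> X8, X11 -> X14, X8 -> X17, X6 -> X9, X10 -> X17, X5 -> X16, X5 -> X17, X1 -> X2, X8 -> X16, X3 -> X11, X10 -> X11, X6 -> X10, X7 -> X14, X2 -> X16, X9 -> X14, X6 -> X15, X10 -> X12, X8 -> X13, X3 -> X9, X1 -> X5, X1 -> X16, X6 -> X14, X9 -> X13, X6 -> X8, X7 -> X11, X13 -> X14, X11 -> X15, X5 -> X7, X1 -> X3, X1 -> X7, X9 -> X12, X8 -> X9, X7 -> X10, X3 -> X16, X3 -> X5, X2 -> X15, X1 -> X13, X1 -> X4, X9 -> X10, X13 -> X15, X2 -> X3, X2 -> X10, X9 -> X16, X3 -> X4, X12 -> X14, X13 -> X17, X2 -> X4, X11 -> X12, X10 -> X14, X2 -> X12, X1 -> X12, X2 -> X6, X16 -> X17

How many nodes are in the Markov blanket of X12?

9

Ch(X12) = {X14}.
X12 has parents X1, X2, X9, X10, X11.
Parents of each child, excluding X12:
  X14: X2, X6, X7, X9, X10, X11, X13
MB(X12) = {X1, X2, X6, X7, X9, X10, X11, X13, X14}, which has 9 nodes.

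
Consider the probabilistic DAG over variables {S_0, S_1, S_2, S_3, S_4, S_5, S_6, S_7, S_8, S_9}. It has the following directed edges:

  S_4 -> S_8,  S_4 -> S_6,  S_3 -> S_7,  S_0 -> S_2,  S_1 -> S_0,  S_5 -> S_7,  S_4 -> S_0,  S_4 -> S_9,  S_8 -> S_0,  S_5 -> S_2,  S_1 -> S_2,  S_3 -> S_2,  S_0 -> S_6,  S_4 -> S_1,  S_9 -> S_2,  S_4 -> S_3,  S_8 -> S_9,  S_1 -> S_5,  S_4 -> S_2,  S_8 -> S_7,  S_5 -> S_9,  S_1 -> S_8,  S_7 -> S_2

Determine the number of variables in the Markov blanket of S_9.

8

S_9's children: S_2.
S_9 has parents S_4, S_5, S_8.
Other parents of S_9's children:
  parents(S_2) \ {S_9} = {S_0, S_1, S_3, S_4, S_5, S_7}.
MB(S_9) = {S_0, S_1, S_2, S_3, S_4, S_5, S_7, S_8}, which has 8 nodes.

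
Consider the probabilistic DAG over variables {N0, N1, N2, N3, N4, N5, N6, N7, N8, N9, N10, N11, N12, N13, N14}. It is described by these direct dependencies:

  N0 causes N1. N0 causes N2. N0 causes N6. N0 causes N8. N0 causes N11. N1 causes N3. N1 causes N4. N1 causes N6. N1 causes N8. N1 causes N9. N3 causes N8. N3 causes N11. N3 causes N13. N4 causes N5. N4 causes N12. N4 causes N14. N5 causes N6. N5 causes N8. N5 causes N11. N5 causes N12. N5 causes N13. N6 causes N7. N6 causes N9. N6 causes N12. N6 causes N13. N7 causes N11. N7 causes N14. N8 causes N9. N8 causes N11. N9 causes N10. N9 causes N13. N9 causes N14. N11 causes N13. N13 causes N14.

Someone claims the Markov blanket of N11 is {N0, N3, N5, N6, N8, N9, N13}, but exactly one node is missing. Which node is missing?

A node's Markov blanket = Pa ∪ Ch ∪ (parents of Ch other than the node itself).
N11 has parents N0, N3, N5, N7, N8.
Children of N11: N13.
Co-parents of N11 (other parents of its children):
  N13: N3, N5, N6, N9
MB(N11) = {N0, N3, N5, N6, N7, N8, N9, N13}.
Comparing with the claimed set, N7 is missing.

N7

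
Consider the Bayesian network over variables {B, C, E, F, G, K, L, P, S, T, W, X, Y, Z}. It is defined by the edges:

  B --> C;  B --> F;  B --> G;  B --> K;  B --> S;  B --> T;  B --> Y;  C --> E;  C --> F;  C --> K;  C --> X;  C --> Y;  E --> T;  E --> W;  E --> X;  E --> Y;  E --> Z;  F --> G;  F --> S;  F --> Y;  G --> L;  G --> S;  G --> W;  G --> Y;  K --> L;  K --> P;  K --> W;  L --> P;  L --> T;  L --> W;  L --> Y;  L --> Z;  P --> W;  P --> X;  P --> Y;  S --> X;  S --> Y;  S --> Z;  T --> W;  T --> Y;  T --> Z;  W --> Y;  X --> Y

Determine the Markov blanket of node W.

By definition, MB(W) is built from W's parents, W's children, and the co-parents of W.
W has parents E, G, K, L, P, T.
Children of W: Y.
Other parents of W's children:
  parents(Y) \ {W} = {B, C, E, F, G, L, P, S, T, X}.
So the Markov blanket of W is {B, C, E, F, G, K, L, P, S, T, X, Y}.

{B, C, E, F, G, K, L, P, S, T, X, Y}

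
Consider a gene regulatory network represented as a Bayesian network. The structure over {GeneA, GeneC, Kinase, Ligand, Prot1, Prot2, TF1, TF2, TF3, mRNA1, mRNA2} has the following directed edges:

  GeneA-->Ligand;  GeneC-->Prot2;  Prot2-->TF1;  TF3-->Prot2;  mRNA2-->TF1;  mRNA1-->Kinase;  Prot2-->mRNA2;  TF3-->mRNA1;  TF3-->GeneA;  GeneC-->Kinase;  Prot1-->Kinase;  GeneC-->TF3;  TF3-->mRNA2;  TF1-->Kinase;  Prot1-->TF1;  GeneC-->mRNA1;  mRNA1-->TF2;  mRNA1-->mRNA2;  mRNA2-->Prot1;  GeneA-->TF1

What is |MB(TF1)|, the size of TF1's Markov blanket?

Recall MB(v) = parents ∪ children ∪ spouses, where spouses are the other parents of v's children.
TF1 has parents GeneA, Prot1, Prot2, mRNA2.
TF1 has child Kinase.
Other parents of TF1's children:
  Kinase's other parents are GeneC, Prot1, mRNA1.
MB(TF1) = {GeneA, GeneC, Kinase, Prot1, Prot2, mRNA1, mRNA2}, which has 7 nodes.

7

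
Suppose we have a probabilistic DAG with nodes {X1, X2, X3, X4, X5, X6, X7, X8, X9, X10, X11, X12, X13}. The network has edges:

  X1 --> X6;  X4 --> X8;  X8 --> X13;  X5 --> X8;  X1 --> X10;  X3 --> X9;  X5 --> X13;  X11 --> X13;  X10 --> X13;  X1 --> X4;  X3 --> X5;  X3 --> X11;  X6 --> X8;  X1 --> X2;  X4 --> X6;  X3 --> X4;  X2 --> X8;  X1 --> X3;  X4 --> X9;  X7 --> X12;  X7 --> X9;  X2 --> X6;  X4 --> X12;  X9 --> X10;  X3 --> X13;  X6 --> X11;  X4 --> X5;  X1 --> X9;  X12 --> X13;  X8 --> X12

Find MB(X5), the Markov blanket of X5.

X5 has parents X3, X4.
Children of X5: X8, X13.
For each child, the remaining parents (spouses of X5):
  X8: X2, X4, X6
  X13: X3, X8, X10, X11, X12
Union: {X3, X4} ∪ {X8, X13} ∪ {X2, X3, X4, X6, X8, X10, X11, X12} = {X2, X3, X4, X6, X8, X10, X11, X12, X13}.

{X2, X3, X4, X6, X8, X10, X11, X12, X13}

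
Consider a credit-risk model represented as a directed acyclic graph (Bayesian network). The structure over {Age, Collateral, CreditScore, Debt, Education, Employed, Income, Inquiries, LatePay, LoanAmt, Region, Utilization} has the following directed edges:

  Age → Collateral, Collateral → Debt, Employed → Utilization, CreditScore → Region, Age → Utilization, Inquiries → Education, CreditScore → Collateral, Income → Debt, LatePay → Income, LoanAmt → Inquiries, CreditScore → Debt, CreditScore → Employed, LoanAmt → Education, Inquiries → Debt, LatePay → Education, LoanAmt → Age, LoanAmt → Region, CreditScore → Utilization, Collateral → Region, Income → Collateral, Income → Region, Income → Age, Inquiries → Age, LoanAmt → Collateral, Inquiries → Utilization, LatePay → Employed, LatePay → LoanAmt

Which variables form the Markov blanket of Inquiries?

{Age, Collateral, CreditScore, Debt, Education, Employed, Income, LatePay, LoanAmt, Utilization}

Parents of Inquiries: LoanAmt.
Inquiries's children: Age, Debt, Education, Utilization.
Parents of each child, excluding Inquiries:
  parents(Education) \ {Inquiries} = {LatePay, LoanAmt}.
  Age also has parents Income, LoanAmt.
  Debt's other parents are Collateral, CreditScore, Income.
  Utilization's other parents are Age, CreditScore, Employed.
Taking the union gives {Age, Collateral, CreditScore, Debt, Education, Employed, Income, LatePay, LoanAmt, Utilization}.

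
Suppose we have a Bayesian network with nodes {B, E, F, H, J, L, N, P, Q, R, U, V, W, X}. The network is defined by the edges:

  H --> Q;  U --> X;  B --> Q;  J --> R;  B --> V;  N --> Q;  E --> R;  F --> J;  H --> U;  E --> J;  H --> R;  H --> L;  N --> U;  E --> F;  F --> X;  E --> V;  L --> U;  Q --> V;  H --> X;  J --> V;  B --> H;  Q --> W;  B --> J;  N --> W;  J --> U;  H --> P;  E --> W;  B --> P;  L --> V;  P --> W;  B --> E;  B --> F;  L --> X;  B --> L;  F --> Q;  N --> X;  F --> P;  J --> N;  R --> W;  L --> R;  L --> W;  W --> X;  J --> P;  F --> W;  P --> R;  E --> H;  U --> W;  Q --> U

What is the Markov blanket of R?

{E, F, H, J, L, N, P, Q, U, W}

Ch(R) = {W}.
Parents of R: E, H, J, L, P.
For each child, the remaining parents (spouses of R):
  W: E, F, L, N, P, Q, U
Union: {E, H, J, L, P} ∪ {W} ∪ {E, F, L, N, P, Q, U} = {E, F, H, J, L, N, P, Q, U, W}.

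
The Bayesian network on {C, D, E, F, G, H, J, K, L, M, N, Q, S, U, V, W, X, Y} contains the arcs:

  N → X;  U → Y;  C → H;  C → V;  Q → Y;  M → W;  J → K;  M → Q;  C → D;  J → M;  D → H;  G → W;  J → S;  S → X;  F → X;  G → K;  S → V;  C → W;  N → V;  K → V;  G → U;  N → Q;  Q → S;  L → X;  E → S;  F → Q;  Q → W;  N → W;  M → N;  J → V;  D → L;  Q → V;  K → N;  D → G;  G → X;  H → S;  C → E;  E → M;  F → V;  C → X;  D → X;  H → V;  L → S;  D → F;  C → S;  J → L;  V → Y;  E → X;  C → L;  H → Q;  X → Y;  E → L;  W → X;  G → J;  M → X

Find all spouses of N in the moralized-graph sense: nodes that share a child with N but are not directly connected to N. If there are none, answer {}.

Children of N: Q, V, W, X.
  Q also has parents F, H, M.
  V's other parents are C, F, H, J, K, Q, S.
  parents(W) \ {N} = {C, G, M, Q}.
  X also has parents C, D, E, F, G, L, M, S, W.
Excluding nodes already adjacent to N (K, M, Q, V, W, X), the co-parent-only contribution is {C, D, E, F, G, H, J, L, S}.

{C, D, E, F, G, H, J, L, S}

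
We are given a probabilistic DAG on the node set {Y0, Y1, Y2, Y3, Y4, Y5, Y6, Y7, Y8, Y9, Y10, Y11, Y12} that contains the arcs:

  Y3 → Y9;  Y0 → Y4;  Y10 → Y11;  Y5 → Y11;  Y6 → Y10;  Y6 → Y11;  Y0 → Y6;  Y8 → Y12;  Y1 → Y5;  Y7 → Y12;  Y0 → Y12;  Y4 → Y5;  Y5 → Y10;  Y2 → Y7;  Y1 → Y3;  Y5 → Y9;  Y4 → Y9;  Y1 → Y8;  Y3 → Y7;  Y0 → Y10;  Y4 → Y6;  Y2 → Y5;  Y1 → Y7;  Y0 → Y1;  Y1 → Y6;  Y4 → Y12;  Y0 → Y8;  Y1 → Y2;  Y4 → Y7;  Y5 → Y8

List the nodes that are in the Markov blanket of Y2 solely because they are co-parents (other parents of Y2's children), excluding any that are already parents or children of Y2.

{Y3, Y4}

Children of Y2: Y5, Y7.
  Y5: Y1, Y4
  Y7: Y1, Y3, Y4
Excluding nodes already adjacent to Y2 (Y1, Y5, Y7), the co-parent-only contribution is {Y3, Y4}.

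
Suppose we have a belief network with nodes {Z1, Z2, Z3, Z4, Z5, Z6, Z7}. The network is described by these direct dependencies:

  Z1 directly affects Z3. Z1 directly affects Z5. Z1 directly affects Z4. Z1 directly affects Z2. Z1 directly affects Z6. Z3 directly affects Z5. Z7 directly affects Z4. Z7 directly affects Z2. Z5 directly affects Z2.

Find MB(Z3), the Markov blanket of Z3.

{Z1, Z5}

Pa(Z3) = {Z1}.
Ch(Z3) = {Z5}.
Other parents of Z3's children:
  Z5: Z1
So the Markov blanket of Z3 is {Z1, Z5}.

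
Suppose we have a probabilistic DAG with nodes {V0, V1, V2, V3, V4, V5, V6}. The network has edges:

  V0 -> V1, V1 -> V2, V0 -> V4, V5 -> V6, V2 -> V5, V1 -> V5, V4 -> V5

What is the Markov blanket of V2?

Parents of V2: V1.
Children of V2: V5.
For each child, the remaining parents (spouses of V2):
  V5's other parents are V1, V4.
So the Markov blanket of V2 is {V1, V4, V5}.

{V1, V4, V5}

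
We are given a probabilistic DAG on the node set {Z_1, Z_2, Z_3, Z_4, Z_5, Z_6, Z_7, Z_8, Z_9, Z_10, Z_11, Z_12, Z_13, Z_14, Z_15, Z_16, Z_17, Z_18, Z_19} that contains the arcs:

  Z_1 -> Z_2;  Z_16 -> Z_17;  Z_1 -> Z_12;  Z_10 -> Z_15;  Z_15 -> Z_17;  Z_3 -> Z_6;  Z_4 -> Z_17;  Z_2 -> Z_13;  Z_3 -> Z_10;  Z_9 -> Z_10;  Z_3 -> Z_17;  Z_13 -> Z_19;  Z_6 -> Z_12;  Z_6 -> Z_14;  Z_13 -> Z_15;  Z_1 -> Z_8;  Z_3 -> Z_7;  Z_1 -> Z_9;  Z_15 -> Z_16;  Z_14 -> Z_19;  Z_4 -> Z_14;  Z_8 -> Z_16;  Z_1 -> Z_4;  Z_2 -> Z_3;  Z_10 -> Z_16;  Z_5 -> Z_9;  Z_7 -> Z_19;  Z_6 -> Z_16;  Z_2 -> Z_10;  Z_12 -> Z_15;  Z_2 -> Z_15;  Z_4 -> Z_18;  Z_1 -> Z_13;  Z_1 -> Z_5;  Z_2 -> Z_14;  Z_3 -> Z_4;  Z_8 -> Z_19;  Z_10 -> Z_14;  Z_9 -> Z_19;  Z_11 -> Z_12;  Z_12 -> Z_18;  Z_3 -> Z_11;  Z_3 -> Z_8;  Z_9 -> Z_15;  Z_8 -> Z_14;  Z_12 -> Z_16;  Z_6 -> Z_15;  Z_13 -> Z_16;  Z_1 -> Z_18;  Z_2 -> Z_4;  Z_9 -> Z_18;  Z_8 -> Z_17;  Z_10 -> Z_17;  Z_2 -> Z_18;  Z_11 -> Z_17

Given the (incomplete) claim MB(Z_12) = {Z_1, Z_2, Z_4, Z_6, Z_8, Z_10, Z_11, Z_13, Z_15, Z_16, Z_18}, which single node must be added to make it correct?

By definition, MB(Z_12) is built from Z_12's parents, Z_12's children, and the co-parents of Z_12.
Ch(Z_12) = {Z_15, Z_16, Z_18}.
Z_12's parents: Z_1, Z_6, Z_11.
Other parents of Z_12's children:
  Z_15's other parents are Z_2, Z_6, Z_9, Z_10, Z_13.
  parents(Z_16) \ {Z_12} = {Z_6, Z_8, Z_10, Z_13, Z_15}.
  Z_18 also has parents Z_1, Z_2, Z_4, Z_9.
MB(Z_12) = {Z_1, Z_2, Z_4, Z_6, Z_8, Z_9, Z_10, Z_11, Z_13, Z_15, Z_16, Z_18}.
Comparing with the claimed set, Z_9 is missing.

Z_9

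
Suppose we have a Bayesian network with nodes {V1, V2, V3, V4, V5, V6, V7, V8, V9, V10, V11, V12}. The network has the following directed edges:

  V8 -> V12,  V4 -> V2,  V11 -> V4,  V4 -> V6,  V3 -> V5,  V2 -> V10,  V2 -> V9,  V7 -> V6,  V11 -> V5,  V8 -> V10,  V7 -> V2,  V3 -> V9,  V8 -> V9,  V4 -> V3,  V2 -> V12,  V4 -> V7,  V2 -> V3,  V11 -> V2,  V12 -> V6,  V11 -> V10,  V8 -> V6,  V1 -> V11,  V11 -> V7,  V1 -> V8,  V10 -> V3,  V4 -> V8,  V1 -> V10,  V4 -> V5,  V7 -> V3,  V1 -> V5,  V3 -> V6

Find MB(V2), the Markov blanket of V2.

A node's Markov blanket = Pa ∪ Ch ∪ (parents of Ch other than the node itself).
Pa(V2) = {V4, V7, V11}.
V2 has children V3, V9, V10, V12.
Other parents of V2's children:
  parents(V12) \ {V2} = {V8}.
  V10's other parents are V1, V8, V11.
  parents(V3) \ {V2} = {V4, V7, V10}.
  V9's other parents are V3, V8.
Union: {V4, V7, V11} ∪ {V3, V9, V10, V12} ∪ {V1, V3, V4, V7, V8, V10, V11} = {V1, V3, V4, V7, V8, V9, V10, V11, V12}.

{V1, V3, V4, V7, V8, V9, V10, V11, V12}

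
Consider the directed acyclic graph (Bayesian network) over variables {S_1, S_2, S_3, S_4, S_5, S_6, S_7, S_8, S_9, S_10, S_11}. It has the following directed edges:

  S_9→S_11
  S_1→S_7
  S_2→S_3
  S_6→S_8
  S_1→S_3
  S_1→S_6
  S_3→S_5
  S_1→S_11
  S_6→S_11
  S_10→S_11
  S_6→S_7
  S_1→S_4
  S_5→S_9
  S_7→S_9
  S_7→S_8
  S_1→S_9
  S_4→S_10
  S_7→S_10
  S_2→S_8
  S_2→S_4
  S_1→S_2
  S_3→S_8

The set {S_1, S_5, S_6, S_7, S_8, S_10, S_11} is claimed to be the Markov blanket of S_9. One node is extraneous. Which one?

S_9 has child S_11.
S_9's parents: S_1, S_5, S_7.
Parents of each child, excluding S_9:
  S_11's other parents are S_1, S_6, S_10.
MB(S_9) = {S_1, S_5, S_6, S_7, S_10, S_11}.
S_8 is neither a parent, child, nor co-parent of S_9, so it does not belong.

S_8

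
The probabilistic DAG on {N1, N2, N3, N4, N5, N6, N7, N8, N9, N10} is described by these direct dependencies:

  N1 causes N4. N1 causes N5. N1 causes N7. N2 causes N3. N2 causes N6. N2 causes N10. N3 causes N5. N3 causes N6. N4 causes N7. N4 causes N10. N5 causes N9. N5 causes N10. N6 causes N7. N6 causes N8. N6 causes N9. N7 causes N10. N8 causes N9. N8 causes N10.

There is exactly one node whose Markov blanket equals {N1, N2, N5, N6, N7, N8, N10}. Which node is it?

N4

The target node must have every member of {N1, N2, N5, N6, N7, N8, N10} as a parent, child, or co-parent, and no others.
Parents of N4: N1; children: N7, N10; co-parents: N1, N2, N5, N6, N7, N8.
These exactly cover the given set, so the node is N4.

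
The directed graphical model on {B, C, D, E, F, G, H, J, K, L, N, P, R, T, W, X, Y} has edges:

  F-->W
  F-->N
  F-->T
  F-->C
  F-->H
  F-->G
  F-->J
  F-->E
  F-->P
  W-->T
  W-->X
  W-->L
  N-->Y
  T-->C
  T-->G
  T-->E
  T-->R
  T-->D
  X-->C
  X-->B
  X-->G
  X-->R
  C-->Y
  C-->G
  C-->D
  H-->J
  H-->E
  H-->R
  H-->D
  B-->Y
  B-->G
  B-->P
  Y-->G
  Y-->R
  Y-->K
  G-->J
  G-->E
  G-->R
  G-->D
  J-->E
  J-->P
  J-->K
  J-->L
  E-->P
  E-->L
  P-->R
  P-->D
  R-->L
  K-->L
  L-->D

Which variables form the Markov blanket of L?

{C, D, E, G, H, J, K, P, R, T, W}

The Markov blanket of a node is its parents, its children, and the other parents of its children.
L has child D.
L has parents E, J, K, R, W.
Co-parents of L (other parents of its children):
  D: C, G, H, P, T
Taking the union gives {C, D, E, G, H, J, K, P, R, T, W}.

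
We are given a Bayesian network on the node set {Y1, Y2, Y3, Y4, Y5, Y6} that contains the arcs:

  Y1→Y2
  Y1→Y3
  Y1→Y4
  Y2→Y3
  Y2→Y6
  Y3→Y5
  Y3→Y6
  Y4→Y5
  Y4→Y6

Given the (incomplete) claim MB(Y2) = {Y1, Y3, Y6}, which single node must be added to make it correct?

Y2's children: Y3, Y6.
Parents of Y2: Y1.
Other parents of Y2's children:
  Y3: Y1
  Y6: Y3, Y4
MB(Y2) = {Y1, Y3, Y4, Y6}.
Comparing with the claimed set, Y4 is missing.

Y4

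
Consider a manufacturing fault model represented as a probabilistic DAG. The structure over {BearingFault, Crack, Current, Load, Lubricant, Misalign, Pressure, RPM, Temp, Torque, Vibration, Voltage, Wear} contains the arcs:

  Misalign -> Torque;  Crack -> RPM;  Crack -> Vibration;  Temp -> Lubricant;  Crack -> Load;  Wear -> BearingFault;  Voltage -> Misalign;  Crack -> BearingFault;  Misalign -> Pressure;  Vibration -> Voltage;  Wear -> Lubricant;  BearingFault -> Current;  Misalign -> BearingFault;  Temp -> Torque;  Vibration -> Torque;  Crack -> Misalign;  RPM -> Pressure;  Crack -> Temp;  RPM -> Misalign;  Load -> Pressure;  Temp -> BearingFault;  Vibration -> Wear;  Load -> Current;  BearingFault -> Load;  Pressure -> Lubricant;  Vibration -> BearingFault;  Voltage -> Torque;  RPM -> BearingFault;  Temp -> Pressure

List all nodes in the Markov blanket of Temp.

{BearingFault, Crack, Load, Lubricant, Misalign, Pressure, RPM, Torque, Vibration, Voltage, Wear}

By definition, MB(Temp) is built from Temp's parents, Temp's children, and the co-parents of Temp.
Pa(Temp) = {Crack}.
Ch(Temp) = {BearingFault, Lubricant, Pressure, Torque}.
Co-parents of Temp (other parents of its children):
  parents(BearingFault) \ {Temp} = {Crack, Misalign, RPM, Vibration, Wear}.
  parents(Pressure) \ {Temp} = {Load, Misalign, RPM}.
  Torque also has parents Misalign, Vibration, Voltage.
  Lubricant also has parents Pressure, Wear.
Taking the union gives {BearingFault, Crack, Load, Lubricant, Misalign, Pressure, RPM, Torque, Vibration, Voltage, Wear}.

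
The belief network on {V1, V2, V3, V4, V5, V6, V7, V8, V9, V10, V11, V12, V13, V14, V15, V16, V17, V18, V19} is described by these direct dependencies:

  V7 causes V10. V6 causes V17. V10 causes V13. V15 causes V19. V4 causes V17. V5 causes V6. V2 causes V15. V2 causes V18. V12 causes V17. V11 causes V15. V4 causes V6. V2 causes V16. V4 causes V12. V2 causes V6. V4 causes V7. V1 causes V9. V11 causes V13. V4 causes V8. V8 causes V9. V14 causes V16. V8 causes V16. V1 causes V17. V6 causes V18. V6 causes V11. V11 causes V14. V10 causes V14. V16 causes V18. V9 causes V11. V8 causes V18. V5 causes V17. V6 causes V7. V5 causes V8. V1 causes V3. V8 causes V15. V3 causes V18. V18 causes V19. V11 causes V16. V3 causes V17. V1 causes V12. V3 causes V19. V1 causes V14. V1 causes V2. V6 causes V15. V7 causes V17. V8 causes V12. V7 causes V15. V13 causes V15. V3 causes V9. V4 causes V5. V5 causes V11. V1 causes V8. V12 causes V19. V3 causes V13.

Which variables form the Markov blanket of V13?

A node's Markov blanket = Pa ∪ Ch ∪ (parents of Ch other than the node itself).
V13 has child V15.
V13's parents: V3, V10, V11.
Parents of each child, excluding V13:
  V15 also has parents V2, V6, V7, V8, V11.
Union: {V3, V10, V11} ∪ {V15} ∪ {V2, V6, V7, V8, V11} = {V2, V3, V6, V7, V8, V10, V11, V15}.

{V2, V3, V6, V7, V8, V10, V11, V15}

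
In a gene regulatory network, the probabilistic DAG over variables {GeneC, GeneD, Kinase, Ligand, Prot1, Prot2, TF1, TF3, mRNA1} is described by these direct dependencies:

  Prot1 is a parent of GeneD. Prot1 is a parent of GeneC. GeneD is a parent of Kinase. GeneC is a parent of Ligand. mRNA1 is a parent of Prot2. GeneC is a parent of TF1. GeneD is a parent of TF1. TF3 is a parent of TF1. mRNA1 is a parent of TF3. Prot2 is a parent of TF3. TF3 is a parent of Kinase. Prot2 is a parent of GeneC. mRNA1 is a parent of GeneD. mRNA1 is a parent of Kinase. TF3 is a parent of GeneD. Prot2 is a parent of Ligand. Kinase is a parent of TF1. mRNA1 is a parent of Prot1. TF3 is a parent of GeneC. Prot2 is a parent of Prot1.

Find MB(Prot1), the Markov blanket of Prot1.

{GeneC, GeneD, Prot2, TF3, mRNA1}

The Markov blanket of a node is its parents, its children, and the other parents of its children.
Prot1's children: GeneC, GeneD.
Prot1's parents: Prot2, mRNA1.
Parents of each child, excluding Prot1:
  GeneC's other parents are Prot2, TF3.
  GeneD's other parents are TF3, mRNA1.
Union: {Prot2, mRNA1} ∪ {GeneC, GeneD} ∪ {Prot2, TF3, mRNA1} = {GeneC, GeneD, Prot2, TF3, mRNA1}.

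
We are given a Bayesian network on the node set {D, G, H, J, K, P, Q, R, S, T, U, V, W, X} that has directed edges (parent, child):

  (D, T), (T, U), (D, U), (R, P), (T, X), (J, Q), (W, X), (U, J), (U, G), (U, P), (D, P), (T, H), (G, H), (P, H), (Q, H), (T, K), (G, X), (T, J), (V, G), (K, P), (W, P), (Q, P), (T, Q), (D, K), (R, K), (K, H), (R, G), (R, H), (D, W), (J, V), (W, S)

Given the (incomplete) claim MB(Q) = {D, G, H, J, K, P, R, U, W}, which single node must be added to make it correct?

T

The Markov blanket of a node is its parents, its children, and the other parents of its children.
Children of Q: H, P.
Parents of Q: J, T.
Co-parents of Q (other parents of its children):
  parents(P) \ {Q} = {D, K, R, U, W}.
  parents(H) \ {Q} = {G, K, P, R, T}.
MB(Q) = {D, G, H, J, K, P, R, T, U, W}.
Comparing with the claimed set, T is missing.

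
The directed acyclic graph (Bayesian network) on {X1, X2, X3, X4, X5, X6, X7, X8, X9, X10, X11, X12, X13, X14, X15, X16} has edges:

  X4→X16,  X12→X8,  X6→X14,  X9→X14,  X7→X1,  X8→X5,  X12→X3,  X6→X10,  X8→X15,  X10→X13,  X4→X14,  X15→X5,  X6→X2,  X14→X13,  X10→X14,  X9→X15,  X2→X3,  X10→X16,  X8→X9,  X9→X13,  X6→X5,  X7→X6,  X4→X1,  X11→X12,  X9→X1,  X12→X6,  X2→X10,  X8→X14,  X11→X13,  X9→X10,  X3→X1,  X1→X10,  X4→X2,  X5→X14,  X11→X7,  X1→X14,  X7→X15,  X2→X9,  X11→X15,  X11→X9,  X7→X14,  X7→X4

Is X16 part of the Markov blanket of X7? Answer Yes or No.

No

By definition, MB(X7) is built from X7's parents, X7's children, and the co-parents of X7.
Parents of X7: X11.
X7 has children X1, X4, X6, X14, X15.
For each child, the remaining parents (spouses of X7):
  X4: —
  X6: X12
  X15: X8, X9, X11
  X1: X3, X4, X9
  X14: X1, X4, X5, X6, X8, X9, X10
MB(X7) = {X1, X3, X4, X5, X6, X8, X9, X10, X11, X12, X14, X15}; X16 is not in this set.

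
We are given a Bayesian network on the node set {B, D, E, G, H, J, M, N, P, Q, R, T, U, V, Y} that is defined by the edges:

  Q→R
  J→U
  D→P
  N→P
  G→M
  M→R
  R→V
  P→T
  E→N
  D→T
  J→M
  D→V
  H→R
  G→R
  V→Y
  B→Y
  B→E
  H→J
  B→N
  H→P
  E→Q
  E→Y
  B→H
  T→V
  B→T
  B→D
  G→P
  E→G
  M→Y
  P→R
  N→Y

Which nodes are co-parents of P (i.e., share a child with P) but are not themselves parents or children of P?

{B, M, Q}

Children of P: R, T.
  R also has parents G, H, M, Q.
  T's other parents are B, D.
Excluding nodes already adjacent to P (D, G, H, N, R, T), the co-parent-only contribution is {B, M, Q}.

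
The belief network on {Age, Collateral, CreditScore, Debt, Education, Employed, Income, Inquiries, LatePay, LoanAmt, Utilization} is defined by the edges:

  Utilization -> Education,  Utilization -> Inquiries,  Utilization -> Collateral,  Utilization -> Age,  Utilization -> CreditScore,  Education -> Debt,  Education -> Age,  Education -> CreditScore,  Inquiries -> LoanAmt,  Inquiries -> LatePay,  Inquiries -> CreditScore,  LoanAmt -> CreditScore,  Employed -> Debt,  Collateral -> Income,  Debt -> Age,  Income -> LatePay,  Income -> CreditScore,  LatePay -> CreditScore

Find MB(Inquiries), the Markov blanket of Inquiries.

Ch(Inquiries) = {CreditScore, LatePay, LoanAmt}.
Parents of Inquiries: Utilization.
Parents of each child, excluding Inquiries:
  LoanAmt: —
  LatePay: Income
  CreditScore: Education, Income, LatePay, LoanAmt, Utilization
So the Markov blanket of Inquiries is {CreditScore, Education, Income, LatePay, LoanAmt, Utilization}.

{CreditScore, Education, Income, LatePay, LoanAmt, Utilization}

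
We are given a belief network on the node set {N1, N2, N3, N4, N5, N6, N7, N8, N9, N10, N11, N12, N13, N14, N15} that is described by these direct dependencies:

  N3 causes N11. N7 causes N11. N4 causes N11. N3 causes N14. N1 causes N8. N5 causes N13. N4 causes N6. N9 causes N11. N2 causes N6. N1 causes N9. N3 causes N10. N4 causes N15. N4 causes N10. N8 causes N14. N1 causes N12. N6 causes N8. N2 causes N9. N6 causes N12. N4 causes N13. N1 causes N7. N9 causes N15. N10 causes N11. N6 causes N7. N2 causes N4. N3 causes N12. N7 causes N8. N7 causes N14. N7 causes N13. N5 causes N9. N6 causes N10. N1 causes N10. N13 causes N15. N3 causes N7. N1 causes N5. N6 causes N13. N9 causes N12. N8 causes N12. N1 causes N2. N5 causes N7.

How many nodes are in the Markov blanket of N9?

By definition, MB(N9) is built from N9's parents, N9's children, and the co-parents of N9.
Children of N9: N11, N12, N15.
Parents of N9: N1, N2, N5.
Co-parents of N9 (other parents of its children):
  N11 also has parents N3, N4, N7, N10.
  parents(N12) \ {N9} = {N1, N3, N6, N8}.
  parents(N15) \ {N9} = {N4, N13}.
MB(N9) = {N1, N2, N3, N4, N5, N6, N7, N8, N10, N11, N12, N13, N15}, which has 13 nodes.

13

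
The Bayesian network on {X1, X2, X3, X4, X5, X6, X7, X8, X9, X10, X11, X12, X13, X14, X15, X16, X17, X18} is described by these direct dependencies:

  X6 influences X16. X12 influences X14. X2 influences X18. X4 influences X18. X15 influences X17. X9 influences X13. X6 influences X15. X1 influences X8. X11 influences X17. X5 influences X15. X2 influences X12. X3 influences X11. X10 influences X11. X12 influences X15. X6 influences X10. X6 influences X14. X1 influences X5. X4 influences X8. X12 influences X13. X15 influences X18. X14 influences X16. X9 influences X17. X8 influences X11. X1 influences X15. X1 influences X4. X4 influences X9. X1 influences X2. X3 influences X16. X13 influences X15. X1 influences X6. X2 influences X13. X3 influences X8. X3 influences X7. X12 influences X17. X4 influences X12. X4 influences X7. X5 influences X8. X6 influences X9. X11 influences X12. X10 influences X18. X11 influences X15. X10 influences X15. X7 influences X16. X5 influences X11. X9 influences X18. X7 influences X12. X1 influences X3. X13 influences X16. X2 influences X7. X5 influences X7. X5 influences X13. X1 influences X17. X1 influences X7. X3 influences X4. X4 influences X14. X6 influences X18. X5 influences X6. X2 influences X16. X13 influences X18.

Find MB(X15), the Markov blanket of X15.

{X1, X2, X4, X5, X6, X9, X10, X11, X12, X13, X17, X18}

Parents of X15: X1, X5, X6, X10, X11, X12, X13.
Ch(X15) = {X17, X18}.
For each child, the remaining parents (spouses of X15):
  X17: X1, X9, X11, X12
  X18: X2, X4, X6, X9, X10, X13
Taking the union gives {X1, X2, X4, X5, X6, X9, X10, X11, X12, X13, X17, X18}.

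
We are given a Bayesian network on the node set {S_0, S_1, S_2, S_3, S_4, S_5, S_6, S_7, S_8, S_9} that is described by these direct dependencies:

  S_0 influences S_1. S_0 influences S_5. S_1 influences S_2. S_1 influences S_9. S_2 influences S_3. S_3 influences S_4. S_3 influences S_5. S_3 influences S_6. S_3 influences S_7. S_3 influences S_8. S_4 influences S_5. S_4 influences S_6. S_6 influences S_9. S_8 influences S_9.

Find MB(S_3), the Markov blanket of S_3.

{S_0, S_2, S_4, S_5, S_6, S_7, S_8}

Recall MB(v) = parents ∪ children ∪ spouses, where spouses are the other parents of v's children.
Pa(S_3) = {S_2}.
S_3 has children S_4, S_5, S_6, S_7, S_8.
Co-parents of S_3 (other parents of its children):
  S_4 has no other parent.
  S_5 also has parents S_0, S_4.
  S_6 also has parent S_4.
  S_7 has no other parent.
  S_8: no additional parents.
So the Markov blanket of S_3 is {S_0, S_2, S_4, S_5, S_6, S_7, S_8}.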